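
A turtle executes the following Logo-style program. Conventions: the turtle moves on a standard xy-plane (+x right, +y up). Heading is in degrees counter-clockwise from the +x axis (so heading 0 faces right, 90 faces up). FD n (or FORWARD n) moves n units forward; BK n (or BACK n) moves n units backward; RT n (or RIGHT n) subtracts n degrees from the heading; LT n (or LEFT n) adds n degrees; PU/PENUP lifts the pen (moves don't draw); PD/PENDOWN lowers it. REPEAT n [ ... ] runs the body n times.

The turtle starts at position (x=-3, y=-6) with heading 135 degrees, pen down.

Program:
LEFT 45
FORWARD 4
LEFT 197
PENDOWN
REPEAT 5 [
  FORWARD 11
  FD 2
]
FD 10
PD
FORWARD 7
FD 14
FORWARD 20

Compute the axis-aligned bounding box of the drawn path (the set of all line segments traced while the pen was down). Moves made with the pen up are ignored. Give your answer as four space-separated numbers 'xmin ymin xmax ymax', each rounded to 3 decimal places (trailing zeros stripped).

Executing turtle program step by step:
Start: pos=(-3,-6), heading=135, pen down
LT 45: heading 135 -> 180
FD 4: (-3,-6) -> (-7,-6) [heading=180, draw]
LT 197: heading 180 -> 17
PD: pen down
REPEAT 5 [
  -- iteration 1/5 --
  FD 11: (-7,-6) -> (3.519,-2.784) [heading=17, draw]
  FD 2: (3.519,-2.784) -> (5.432,-2.199) [heading=17, draw]
  -- iteration 2/5 --
  FD 11: (5.432,-2.199) -> (15.951,1.017) [heading=17, draw]
  FD 2: (15.951,1.017) -> (17.864,1.602) [heading=17, draw]
  -- iteration 3/5 --
  FD 11: (17.864,1.602) -> (28.383,4.818) [heading=17, draw]
  FD 2: (28.383,4.818) -> (30.296,5.402) [heading=17, draw]
  -- iteration 4/5 --
  FD 11: (30.296,5.402) -> (40.815,8.619) [heading=17, draw]
  FD 2: (40.815,8.619) -> (42.728,9.203) [heading=17, draw]
  -- iteration 5/5 --
  FD 11: (42.728,9.203) -> (53.247,12.419) [heading=17, draw]
  FD 2: (53.247,12.419) -> (55.16,13.004) [heading=17, draw]
]
FD 10: (55.16,13.004) -> (64.723,15.928) [heading=17, draw]
PD: pen down
FD 7: (64.723,15.928) -> (71.417,17.974) [heading=17, draw]
FD 14: (71.417,17.974) -> (84.805,22.068) [heading=17, draw]
FD 20: (84.805,22.068) -> (103.931,27.915) [heading=17, draw]
Final: pos=(103.931,27.915), heading=17, 15 segment(s) drawn

Segment endpoints: x in {-7, -3, 3.519, 5.432, 15.951, 17.864, 28.383, 30.296, 40.815, 42.728, 53.247, 55.16, 64.723, 71.417, 84.805, 103.931}, y in {-6, -6, -2.784, -2.199, 1.017, 1.602, 4.818, 5.402, 8.619, 9.203, 12.419, 13.004, 15.928, 17.974, 22.068, 27.915}
xmin=-7, ymin=-6, xmax=103.931, ymax=27.915

Answer: -7 -6 103.931 27.915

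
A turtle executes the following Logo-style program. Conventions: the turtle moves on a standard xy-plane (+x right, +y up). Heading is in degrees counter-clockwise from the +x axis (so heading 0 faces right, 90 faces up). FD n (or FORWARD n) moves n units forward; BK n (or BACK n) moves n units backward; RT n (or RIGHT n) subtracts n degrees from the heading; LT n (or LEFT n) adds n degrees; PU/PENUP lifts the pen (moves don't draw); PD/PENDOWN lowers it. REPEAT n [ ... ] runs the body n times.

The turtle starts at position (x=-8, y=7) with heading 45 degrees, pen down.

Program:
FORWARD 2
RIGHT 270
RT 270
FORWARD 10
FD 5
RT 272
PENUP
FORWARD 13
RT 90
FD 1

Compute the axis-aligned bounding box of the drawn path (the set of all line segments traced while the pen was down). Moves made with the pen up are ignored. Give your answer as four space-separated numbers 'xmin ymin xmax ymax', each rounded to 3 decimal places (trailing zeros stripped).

Answer: -17.192 -2.192 -6.586 8.414

Derivation:
Executing turtle program step by step:
Start: pos=(-8,7), heading=45, pen down
FD 2: (-8,7) -> (-6.586,8.414) [heading=45, draw]
RT 270: heading 45 -> 135
RT 270: heading 135 -> 225
FD 10: (-6.586,8.414) -> (-13.657,1.343) [heading=225, draw]
FD 5: (-13.657,1.343) -> (-17.192,-2.192) [heading=225, draw]
RT 272: heading 225 -> 313
PU: pen up
FD 13: (-17.192,-2.192) -> (-8.326,-11.7) [heading=313, move]
RT 90: heading 313 -> 223
FD 1: (-8.326,-11.7) -> (-9.058,-12.382) [heading=223, move]
Final: pos=(-9.058,-12.382), heading=223, 3 segment(s) drawn

Segment endpoints: x in {-17.192, -13.657, -8, -6.586}, y in {-2.192, 1.343, 7, 8.414}
xmin=-17.192, ymin=-2.192, xmax=-6.586, ymax=8.414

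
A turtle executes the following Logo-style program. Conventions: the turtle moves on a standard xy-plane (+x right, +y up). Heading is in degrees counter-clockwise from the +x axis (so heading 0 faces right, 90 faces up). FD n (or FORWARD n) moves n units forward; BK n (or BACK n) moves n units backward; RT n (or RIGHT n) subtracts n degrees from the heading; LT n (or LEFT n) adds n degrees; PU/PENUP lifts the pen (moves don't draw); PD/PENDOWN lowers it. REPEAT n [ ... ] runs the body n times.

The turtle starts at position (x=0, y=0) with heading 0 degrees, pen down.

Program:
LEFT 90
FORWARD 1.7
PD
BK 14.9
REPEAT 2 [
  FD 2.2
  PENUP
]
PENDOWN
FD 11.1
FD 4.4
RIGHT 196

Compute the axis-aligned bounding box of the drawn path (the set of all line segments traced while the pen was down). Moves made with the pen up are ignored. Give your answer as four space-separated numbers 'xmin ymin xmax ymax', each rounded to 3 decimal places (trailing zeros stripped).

Executing turtle program step by step:
Start: pos=(0,0), heading=0, pen down
LT 90: heading 0 -> 90
FD 1.7: (0,0) -> (0,1.7) [heading=90, draw]
PD: pen down
BK 14.9: (0,1.7) -> (0,-13.2) [heading=90, draw]
REPEAT 2 [
  -- iteration 1/2 --
  FD 2.2: (0,-13.2) -> (0,-11) [heading=90, draw]
  PU: pen up
  -- iteration 2/2 --
  FD 2.2: (0,-11) -> (0,-8.8) [heading=90, move]
  PU: pen up
]
PD: pen down
FD 11.1: (0,-8.8) -> (0,2.3) [heading=90, draw]
FD 4.4: (0,2.3) -> (0,6.7) [heading=90, draw]
RT 196: heading 90 -> 254
Final: pos=(0,6.7), heading=254, 5 segment(s) drawn

Segment endpoints: x in {0, 0, 0, 0, 0, 0, 0}, y in {-13.2, -11, -8.8, 0, 1.7, 2.3, 6.7}
xmin=0, ymin=-13.2, xmax=0, ymax=6.7

Answer: 0 -13.2 0 6.7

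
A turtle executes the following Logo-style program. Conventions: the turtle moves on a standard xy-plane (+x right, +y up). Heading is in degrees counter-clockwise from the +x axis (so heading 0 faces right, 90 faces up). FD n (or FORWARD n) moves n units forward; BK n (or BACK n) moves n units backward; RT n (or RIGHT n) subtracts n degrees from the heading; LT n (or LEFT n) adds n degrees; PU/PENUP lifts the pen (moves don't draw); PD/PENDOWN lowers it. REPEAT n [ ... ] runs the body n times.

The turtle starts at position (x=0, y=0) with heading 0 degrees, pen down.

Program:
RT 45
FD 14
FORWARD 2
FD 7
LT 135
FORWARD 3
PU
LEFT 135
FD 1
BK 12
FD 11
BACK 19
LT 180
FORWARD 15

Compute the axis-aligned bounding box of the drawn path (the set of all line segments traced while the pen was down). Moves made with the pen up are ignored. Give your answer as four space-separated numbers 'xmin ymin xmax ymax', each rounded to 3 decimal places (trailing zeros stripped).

Executing turtle program step by step:
Start: pos=(0,0), heading=0, pen down
RT 45: heading 0 -> 315
FD 14: (0,0) -> (9.899,-9.899) [heading=315, draw]
FD 2: (9.899,-9.899) -> (11.314,-11.314) [heading=315, draw]
FD 7: (11.314,-11.314) -> (16.263,-16.263) [heading=315, draw]
LT 135: heading 315 -> 90
FD 3: (16.263,-16.263) -> (16.263,-13.263) [heading=90, draw]
PU: pen up
LT 135: heading 90 -> 225
FD 1: (16.263,-13.263) -> (15.556,-13.971) [heading=225, move]
BK 12: (15.556,-13.971) -> (24.042,-5.485) [heading=225, move]
FD 11: (24.042,-5.485) -> (16.263,-13.263) [heading=225, move]
BK 19: (16.263,-13.263) -> (29.698,0.172) [heading=225, move]
LT 180: heading 225 -> 45
FD 15: (29.698,0.172) -> (40.305,10.778) [heading=45, move]
Final: pos=(40.305,10.778), heading=45, 4 segment(s) drawn

Segment endpoints: x in {0, 9.899, 11.314, 16.263}, y in {-16.263, -13.263, -11.314, -9.899, 0}
xmin=0, ymin=-16.263, xmax=16.263, ymax=0

Answer: 0 -16.263 16.263 0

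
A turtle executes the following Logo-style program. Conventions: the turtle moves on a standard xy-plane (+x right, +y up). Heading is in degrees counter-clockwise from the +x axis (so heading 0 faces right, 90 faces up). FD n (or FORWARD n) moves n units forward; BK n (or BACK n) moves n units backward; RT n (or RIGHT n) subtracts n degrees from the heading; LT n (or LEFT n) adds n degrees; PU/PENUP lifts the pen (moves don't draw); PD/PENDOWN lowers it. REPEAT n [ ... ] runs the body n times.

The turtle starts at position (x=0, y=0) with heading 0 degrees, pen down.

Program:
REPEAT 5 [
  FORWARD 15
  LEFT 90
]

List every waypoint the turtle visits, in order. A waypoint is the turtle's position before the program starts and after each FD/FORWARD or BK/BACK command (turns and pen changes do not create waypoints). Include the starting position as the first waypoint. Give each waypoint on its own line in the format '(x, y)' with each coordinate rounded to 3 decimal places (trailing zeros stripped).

Answer: (0, 0)
(15, 0)
(15, 15)
(0, 15)
(0, 0)
(15, 0)

Derivation:
Executing turtle program step by step:
Start: pos=(0,0), heading=0, pen down
REPEAT 5 [
  -- iteration 1/5 --
  FD 15: (0,0) -> (15,0) [heading=0, draw]
  LT 90: heading 0 -> 90
  -- iteration 2/5 --
  FD 15: (15,0) -> (15,15) [heading=90, draw]
  LT 90: heading 90 -> 180
  -- iteration 3/5 --
  FD 15: (15,15) -> (0,15) [heading=180, draw]
  LT 90: heading 180 -> 270
  -- iteration 4/5 --
  FD 15: (0,15) -> (0,0) [heading=270, draw]
  LT 90: heading 270 -> 0
  -- iteration 5/5 --
  FD 15: (0,0) -> (15,0) [heading=0, draw]
  LT 90: heading 0 -> 90
]
Final: pos=(15,0), heading=90, 5 segment(s) drawn
Waypoints (6 total):
(0, 0)
(15, 0)
(15, 15)
(0, 15)
(0, 0)
(15, 0)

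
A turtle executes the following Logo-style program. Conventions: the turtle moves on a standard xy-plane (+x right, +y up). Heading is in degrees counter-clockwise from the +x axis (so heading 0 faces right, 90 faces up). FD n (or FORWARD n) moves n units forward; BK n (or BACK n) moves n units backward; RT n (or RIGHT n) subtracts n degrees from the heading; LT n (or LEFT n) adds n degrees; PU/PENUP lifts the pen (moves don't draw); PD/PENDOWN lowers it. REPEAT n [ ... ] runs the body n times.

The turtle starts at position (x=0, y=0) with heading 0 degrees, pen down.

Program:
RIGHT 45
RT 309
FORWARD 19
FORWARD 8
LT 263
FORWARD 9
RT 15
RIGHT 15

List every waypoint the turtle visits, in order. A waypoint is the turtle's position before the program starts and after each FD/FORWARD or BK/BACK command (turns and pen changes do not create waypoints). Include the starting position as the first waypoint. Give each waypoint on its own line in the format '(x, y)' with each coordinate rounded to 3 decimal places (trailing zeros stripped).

Answer: (0, 0)
(18.896, 1.986)
(26.852, 2.822)
(26.695, -6.176)

Derivation:
Executing turtle program step by step:
Start: pos=(0,0), heading=0, pen down
RT 45: heading 0 -> 315
RT 309: heading 315 -> 6
FD 19: (0,0) -> (18.896,1.986) [heading=6, draw]
FD 8: (18.896,1.986) -> (26.852,2.822) [heading=6, draw]
LT 263: heading 6 -> 269
FD 9: (26.852,2.822) -> (26.695,-6.176) [heading=269, draw]
RT 15: heading 269 -> 254
RT 15: heading 254 -> 239
Final: pos=(26.695,-6.176), heading=239, 3 segment(s) drawn
Waypoints (4 total):
(0, 0)
(18.896, 1.986)
(26.852, 2.822)
(26.695, -6.176)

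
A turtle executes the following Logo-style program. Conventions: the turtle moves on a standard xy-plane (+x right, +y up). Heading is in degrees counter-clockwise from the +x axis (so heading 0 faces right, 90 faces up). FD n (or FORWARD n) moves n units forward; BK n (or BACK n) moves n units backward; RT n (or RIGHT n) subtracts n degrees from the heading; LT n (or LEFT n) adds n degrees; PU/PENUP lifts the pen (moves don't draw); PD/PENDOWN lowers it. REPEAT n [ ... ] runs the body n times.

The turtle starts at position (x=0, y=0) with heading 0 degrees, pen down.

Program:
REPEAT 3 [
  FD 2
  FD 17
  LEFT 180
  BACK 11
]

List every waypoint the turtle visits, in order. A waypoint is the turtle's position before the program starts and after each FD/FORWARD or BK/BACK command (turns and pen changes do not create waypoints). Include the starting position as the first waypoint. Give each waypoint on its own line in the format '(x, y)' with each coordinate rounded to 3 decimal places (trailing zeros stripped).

Executing turtle program step by step:
Start: pos=(0,0), heading=0, pen down
REPEAT 3 [
  -- iteration 1/3 --
  FD 2: (0,0) -> (2,0) [heading=0, draw]
  FD 17: (2,0) -> (19,0) [heading=0, draw]
  LT 180: heading 0 -> 180
  BK 11: (19,0) -> (30,0) [heading=180, draw]
  -- iteration 2/3 --
  FD 2: (30,0) -> (28,0) [heading=180, draw]
  FD 17: (28,0) -> (11,0) [heading=180, draw]
  LT 180: heading 180 -> 0
  BK 11: (11,0) -> (0,0) [heading=0, draw]
  -- iteration 3/3 --
  FD 2: (0,0) -> (2,0) [heading=0, draw]
  FD 17: (2,0) -> (19,0) [heading=0, draw]
  LT 180: heading 0 -> 180
  BK 11: (19,0) -> (30,0) [heading=180, draw]
]
Final: pos=(30,0), heading=180, 9 segment(s) drawn
Waypoints (10 total):
(0, 0)
(2, 0)
(19, 0)
(30, 0)
(28, 0)
(11, 0)
(0, 0)
(2, 0)
(19, 0)
(30, 0)

Answer: (0, 0)
(2, 0)
(19, 0)
(30, 0)
(28, 0)
(11, 0)
(0, 0)
(2, 0)
(19, 0)
(30, 0)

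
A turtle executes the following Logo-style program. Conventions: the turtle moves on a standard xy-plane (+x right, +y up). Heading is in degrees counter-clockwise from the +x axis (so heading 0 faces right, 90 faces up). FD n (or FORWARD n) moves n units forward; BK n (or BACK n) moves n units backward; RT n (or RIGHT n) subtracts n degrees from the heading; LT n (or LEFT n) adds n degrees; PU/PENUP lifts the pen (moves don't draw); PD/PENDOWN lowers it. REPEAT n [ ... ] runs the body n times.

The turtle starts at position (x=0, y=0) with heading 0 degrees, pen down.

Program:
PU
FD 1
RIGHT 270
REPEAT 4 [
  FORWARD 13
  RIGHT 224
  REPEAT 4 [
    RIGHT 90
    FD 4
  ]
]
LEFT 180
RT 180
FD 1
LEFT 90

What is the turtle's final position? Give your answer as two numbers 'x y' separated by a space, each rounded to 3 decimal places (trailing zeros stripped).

Executing turtle program step by step:
Start: pos=(0,0), heading=0, pen down
PU: pen up
FD 1: (0,0) -> (1,0) [heading=0, move]
RT 270: heading 0 -> 90
REPEAT 4 [
  -- iteration 1/4 --
  FD 13: (1,0) -> (1,13) [heading=90, move]
  RT 224: heading 90 -> 226
  REPEAT 4 [
    -- iteration 1/4 --
    RT 90: heading 226 -> 136
    FD 4: (1,13) -> (-1.877,15.779) [heading=136, move]
    -- iteration 2/4 --
    RT 90: heading 136 -> 46
    FD 4: (-1.877,15.779) -> (0.901,18.656) [heading=46, move]
    -- iteration 3/4 --
    RT 90: heading 46 -> 316
    FD 4: (0.901,18.656) -> (3.779,15.877) [heading=316, move]
    -- iteration 4/4 --
    RT 90: heading 316 -> 226
    FD 4: (3.779,15.877) -> (1,13) [heading=226, move]
  ]
  -- iteration 2/4 --
  FD 13: (1,13) -> (-8.031,3.649) [heading=226, move]
  RT 224: heading 226 -> 2
  REPEAT 4 [
    -- iteration 1/4 --
    RT 90: heading 2 -> 272
    FD 4: (-8.031,3.649) -> (-7.891,-0.349) [heading=272, move]
    -- iteration 2/4 --
    RT 90: heading 272 -> 182
    FD 4: (-7.891,-0.349) -> (-11.889,-0.489) [heading=182, move]
    -- iteration 3/4 --
    RT 90: heading 182 -> 92
    FD 4: (-11.889,-0.489) -> (-12.028,3.509) [heading=92, move]
    -- iteration 4/4 --
    RT 90: heading 92 -> 2
    FD 4: (-12.028,3.509) -> (-8.031,3.649) [heading=2, move]
  ]
  -- iteration 3/4 --
  FD 13: (-8.031,3.649) -> (4.962,4.102) [heading=2, move]
  RT 224: heading 2 -> 138
  REPEAT 4 [
    -- iteration 1/4 --
    RT 90: heading 138 -> 48
    FD 4: (4.962,4.102) -> (7.638,7.075) [heading=48, move]
    -- iteration 2/4 --
    RT 90: heading 48 -> 318
    FD 4: (7.638,7.075) -> (10.611,4.398) [heading=318, move]
    -- iteration 3/4 --
    RT 90: heading 318 -> 228
    FD 4: (10.611,4.398) -> (7.934,1.426) [heading=228, move]
    -- iteration 4/4 --
    RT 90: heading 228 -> 138
    FD 4: (7.934,1.426) -> (4.962,4.102) [heading=138, move]
  ]
  -- iteration 4/4 --
  FD 13: (4.962,4.102) -> (-4.699,12.801) [heading=138, move]
  RT 224: heading 138 -> 274
  REPEAT 4 [
    -- iteration 1/4 --
    RT 90: heading 274 -> 184
    FD 4: (-4.699,12.801) -> (-8.69,12.522) [heading=184, move]
    -- iteration 2/4 --
    RT 90: heading 184 -> 94
    FD 4: (-8.69,12.522) -> (-8.969,16.512) [heading=94, move]
    -- iteration 3/4 --
    RT 90: heading 94 -> 4
    FD 4: (-8.969,16.512) -> (-4.978,16.791) [heading=4, move]
    -- iteration 4/4 --
    RT 90: heading 4 -> 274
    FD 4: (-4.978,16.791) -> (-4.699,12.801) [heading=274, move]
  ]
]
LT 180: heading 274 -> 94
RT 180: heading 94 -> 274
FD 1: (-4.699,12.801) -> (-4.63,11.803) [heading=274, move]
LT 90: heading 274 -> 4
Final: pos=(-4.63,11.803), heading=4, 0 segment(s) drawn

Answer: -4.63 11.803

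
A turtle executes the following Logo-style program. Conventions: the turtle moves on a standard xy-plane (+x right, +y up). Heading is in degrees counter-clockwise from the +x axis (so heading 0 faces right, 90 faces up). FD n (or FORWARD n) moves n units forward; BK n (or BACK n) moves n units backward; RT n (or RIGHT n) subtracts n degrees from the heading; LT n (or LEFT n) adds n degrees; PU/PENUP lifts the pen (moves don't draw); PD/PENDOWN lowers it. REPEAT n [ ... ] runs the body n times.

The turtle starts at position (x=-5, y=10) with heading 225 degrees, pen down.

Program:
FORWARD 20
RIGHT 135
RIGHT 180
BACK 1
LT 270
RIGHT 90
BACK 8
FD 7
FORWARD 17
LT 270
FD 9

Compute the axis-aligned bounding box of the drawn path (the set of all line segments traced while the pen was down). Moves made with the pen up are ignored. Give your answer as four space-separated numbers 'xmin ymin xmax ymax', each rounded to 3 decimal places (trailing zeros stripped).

Answer: -19.142 -11.142 -5 12.858

Derivation:
Executing turtle program step by step:
Start: pos=(-5,10), heading=225, pen down
FD 20: (-5,10) -> (-19.142,-4.142) [heading=225, draw]
RT 135: heading 225 -> 90
RT 180: heading 90 -> 270
BK 1: (-19.142,-4.142) -> (-19.142,-3.142) [heading=270, draw]
LT 270: heading 270 -> 180
RT 90: heading 180 -> 90
BK 8: (-19.142,-3.142) -> (-19.142,-11.142) [heading=90, draw]
FD 7: (-19.142,-11.142) -> (-19.142,-4.142) [heading=90, draw]
FD 17: (-19.142,-4.142) -> (-19.142,12.858) [heading=90, draw]
LT 270: heading 90 -> 0
FD 9: (-19.142,12.858) -> (-10.142,12.858) [heading=0, draw]
Final: pos=(-10.142,12.858), heading=0, 6 segment(s) drawn

Segment endpoints: x in {-19.142, -10.142, -5}, y in {-11.142, -4.142, -3.142, 10, 12.858, 12.858}
xmin=-19.142, ymin=-11.142, xmax=-5, ymax=12.858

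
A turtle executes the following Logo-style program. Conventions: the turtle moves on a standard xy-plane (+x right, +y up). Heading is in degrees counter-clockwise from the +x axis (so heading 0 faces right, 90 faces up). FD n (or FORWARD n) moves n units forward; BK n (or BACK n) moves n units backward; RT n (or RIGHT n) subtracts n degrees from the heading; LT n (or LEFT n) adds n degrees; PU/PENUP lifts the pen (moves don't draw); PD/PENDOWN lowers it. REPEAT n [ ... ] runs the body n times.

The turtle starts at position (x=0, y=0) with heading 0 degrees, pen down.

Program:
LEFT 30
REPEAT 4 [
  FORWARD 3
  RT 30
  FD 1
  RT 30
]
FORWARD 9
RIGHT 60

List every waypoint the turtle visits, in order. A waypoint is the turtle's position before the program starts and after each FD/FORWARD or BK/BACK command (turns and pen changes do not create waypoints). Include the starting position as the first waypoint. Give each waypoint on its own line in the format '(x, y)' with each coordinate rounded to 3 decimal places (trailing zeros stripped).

Executing turtle program step by step:
Start: pos=(0,0), heading=0, pen down
LT 30: heading 0 -> 30
REPEAT 4 [
  -- iteration 1/4 --
  FD 3: (0,0) -> (2.598,1.5) [heading=30, draw]
  RT 30: heading 30 -> 0
  FD 1: (2.598,1.5) -> (3.598,1.5) [heading=0, draw]
  RT 30: heading 0 -> 330
  -- iteration 2/4 --
  FD 3: (3.598,1.5) -> (6.196,0) [heading=330, draw]
  RT 30: heading 330 -> 300
  FD 1: (6.196,0) -> (6.696,-0.866) [heading=300, draw]
  RT 30: heading 300 -> 270
  -- iteration 3/4 --
  FD 3: (6.696,-0.866) -> (6.696,-3.866) [heading=270, draw]
  RT 30: heading 270 -> 240
  FD 1: (6.696,-3.866) -> (6.196,-4.732) [heading=240, draw]
  RT 30: heading 240 -> 210
  -- iteration 4/4 --
  FD 3: (6.196,-4.732) -> (3.598,-6.232) [heading=210, draw]
  RT 30: heading 210 -> 180
  FD 1: (3.598,-6.232) -> (2.598,-6.232) [heading=180, draw]
  RT 30: heading 180 -> 150
]
FD 9: (2.598,-6.232) -> (-5.196,-1.732) [heading=150, draw]
RT 60: heading 150 -> 90
Final: pos=(-5.196,-1.732), heading=90, 9 segment(s) drawn
Waypoints (10 total):
(0, 0)
(2.598, 1.5)
(3.598, 1.5)
(6.196, 0)
(6.696, -0.866)
(6.696, -3.866)
(6.196, -4.732)
(3.598, -6.232)
(2.598, -6.232)
(-5.196, -1.732)

Answer: (0, 0)
(2.598, 1.5)
(3.598, 1.5)
(6.196, 0)
(6.696, -0.866)
(6.696, -3.866)
(6.196, -4.732)
(3.598, -6.232)
(2.598, -6.232)
(-5.196, -1.732)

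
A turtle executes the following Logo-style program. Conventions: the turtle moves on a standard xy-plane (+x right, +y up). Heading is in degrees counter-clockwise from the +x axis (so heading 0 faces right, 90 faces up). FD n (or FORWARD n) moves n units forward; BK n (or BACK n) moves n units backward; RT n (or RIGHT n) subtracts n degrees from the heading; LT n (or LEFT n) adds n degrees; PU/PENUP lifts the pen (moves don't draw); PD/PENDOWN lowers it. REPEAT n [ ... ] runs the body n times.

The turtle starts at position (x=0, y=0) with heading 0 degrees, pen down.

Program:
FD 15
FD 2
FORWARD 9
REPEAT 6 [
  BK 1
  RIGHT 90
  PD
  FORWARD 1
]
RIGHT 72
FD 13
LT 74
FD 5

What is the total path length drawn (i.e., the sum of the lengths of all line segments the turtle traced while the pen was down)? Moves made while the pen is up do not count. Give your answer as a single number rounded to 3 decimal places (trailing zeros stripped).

Executing turtle program step by step:
Start: pos=(0,0), heading=0, pen down
FD 15: (0,0) -> (15,0) [heading=0, draw]
FD 2: (15,0) -> (17,0) [heading=0, draw]
FD 9: (17,0) -> (26,0) [heading=0, draw]
REPEAT 6 [
  -- iteration 1/6 --
  BK 1: (26,0) -> (25,0) [heading=0, draw]
  RT 90: heading 0 -> 270
  PD: pen down
  FD 1: (25,0) -> (25,-1) [heading=270, draw]
  -- iteration 2/6 --
  BK 1: (25,-1) -> (25,0) [heading=270, draw]
  RT 90: heading 270 -> 180
  PD: pen down
  FD 1: (25,0) -> (24,0) [heading=180, draw]
  -- iteration 3/6 --
  BK 1: (24,0) -> (25,0) [heading=180, draw]
  RT 90: heading 180 -> 90
  PD: pen down
  FD 1: (25,0) -> (25,1) [heading=90, draw]
  -- iteration 4/6 --
  BK 1: (25,1) -> (25,0) [heading=90, draw]
  RT 90: heading 90 -> 0
  PD: pen down
  FD 1: (25,0) -> (26,0) [heading=0, draw]
  -- iteration 5/6 --
  BK 1: (26,0) -> (25,0) [heading=0, draw]
  RT 90: heading 0 -> 270
  PD: pen down
  FD 1: (25,0) -> (25,-1) [heading=270, draw]
  -- iteration 6/6 --
  BK 1: (25,-1) -> (25,0) [heading=270, draw]
  RT 90: heading 270 -> 180
  PD: pen down
  FD 1: (25,0) -> (24,0) [heading=180, draw]
]
RT 72: heading 180 -> 108
FD 13: (24,0) -> (19.983,12.364) [heading=108, draw]
LT 74: heading 108 -> 182
FD 5: (19.983,12.364) -> (14.986,12.189) [heading=182, draw]
Final: pos=(14.986,12.189), heading=182, 17 segment(s) drawn

Segment lengths:
  seg 1: (0,0) -> (15,0), length = 15
  seg 2: (15,0) -> (17,0), length = 2
  seg 3: (17,0) -> (26,0), length = 9
  seg 4: (26,0) -> (25,0), length = 1
  seg 5: (25,0) -> (25,-1), length = 1
  seg 6: (25,-1) -> (25,0), length = 1
  seg 7: (25,0) -> (24,0), length = 1
  seg 8: (24,0) -> (25,0), length = 1
  seg 9: (25,0) -> (25,1), length = 1
  seg 10: (25,1) -> (25,0), length = 1
  seg 11: (25,0) -> (26,0), length = 1
  seg 12: (26,0) -> (25,0), length = 1
  seg 13: (25,0) -> (25,-1), length = 1
  seg 14: (25,-1) -> (25,0), length = 1
  seg 15: (25,0) -> (24,0), length = 1
  seg 16: (24,0) -> (19.983,12.364), length = 13
  seg 17: (19.983,12.364) -> (14.986,12.189), length = 5
Total = 56

Answer: 56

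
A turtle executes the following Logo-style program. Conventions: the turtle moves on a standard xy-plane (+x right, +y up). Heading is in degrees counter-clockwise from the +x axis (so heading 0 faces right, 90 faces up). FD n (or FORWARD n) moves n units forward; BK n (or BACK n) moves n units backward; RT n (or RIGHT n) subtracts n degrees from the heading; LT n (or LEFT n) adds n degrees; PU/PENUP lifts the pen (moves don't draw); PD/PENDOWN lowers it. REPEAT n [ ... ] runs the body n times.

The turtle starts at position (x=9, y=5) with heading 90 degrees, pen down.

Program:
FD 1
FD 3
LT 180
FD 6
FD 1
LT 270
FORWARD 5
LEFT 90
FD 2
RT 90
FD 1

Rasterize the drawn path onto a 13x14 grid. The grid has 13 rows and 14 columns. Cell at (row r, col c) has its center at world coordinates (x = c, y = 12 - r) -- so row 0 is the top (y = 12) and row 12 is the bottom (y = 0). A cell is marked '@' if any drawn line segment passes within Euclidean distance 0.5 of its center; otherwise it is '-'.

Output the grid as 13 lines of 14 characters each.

Segment 0: (9,5) -> (9,6)
Segment 1: (9,6) -> (9,9)
Segment 2: (9,9) -> (9,3)
Segment 3: (9,3) -> (9,2)
Segment 4: (9,2) -> (4,2)
Segment 5: (4,2) -> (4,0)
Segment 6: (4,0) -> (3,0)

Answer: --------------
--------------
--------------
---------@----
---------@----
---------@----
---------@----
---------@----
---------@----
---------@----
----@@@@@@----
----@---------
---@@---------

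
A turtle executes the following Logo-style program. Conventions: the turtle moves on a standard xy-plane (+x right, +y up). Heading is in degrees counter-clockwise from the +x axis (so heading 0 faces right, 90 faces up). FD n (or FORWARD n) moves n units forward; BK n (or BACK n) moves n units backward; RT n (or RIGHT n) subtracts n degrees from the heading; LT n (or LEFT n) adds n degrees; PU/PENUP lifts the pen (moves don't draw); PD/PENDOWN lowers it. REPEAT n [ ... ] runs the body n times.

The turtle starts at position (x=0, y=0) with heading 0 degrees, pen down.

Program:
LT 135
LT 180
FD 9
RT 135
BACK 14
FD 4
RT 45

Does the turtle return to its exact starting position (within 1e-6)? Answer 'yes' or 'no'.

Executing turtle program step by step:
Start: pos=(0,0), heading=0, pen down
LT 135: heading 0 -> 135
LT 180: heading 135 -> 315
FD 9: (0,0) -> (6.364,-6.364) [heading=315, draw]
RT 135: heading 315 -> 180
BK 14: (6.364,-6.364) -> (20.364,-6.364) [heading=180, draw]
FD 4: (20.364,-6.364) -> (16.364,-6.364) [heading=180, draw]
RT 45: heading 180 -> 135
Final: pos=(16.364,-6.364), heading=135, 3 segment(s) drawn

Start position: (0, 0)
Final position: (16.364, -6.364)
Distance = 17.558; >= 1e-6 -> NOT closed

Answer: no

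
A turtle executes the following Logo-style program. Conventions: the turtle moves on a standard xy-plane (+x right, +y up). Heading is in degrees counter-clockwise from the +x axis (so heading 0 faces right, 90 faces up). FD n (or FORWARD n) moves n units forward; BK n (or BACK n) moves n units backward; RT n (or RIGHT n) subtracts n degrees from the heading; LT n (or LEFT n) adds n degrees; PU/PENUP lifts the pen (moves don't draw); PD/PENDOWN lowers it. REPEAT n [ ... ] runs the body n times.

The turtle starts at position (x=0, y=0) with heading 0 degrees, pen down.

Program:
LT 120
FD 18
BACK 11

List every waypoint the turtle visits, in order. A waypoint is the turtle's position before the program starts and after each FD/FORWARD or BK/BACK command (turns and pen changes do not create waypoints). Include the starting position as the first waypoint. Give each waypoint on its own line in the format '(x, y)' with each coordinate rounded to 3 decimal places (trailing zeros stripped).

Executing turtle program step by step:
Start: pos=(0,0), heading=0, pen down
LT 120: heading 0 -> 120
FD 18: (0,0) -> (-9,15.588) [heading=120, draw]
BK 11: (-9,15.588) -> (-3.5,6.062) [heading=120, draw]
Final: pos=(-3.5,6.062), heading=120, 2 segment(s) drawn
Waypoints (3 total):
(0, 0)
(-9, 15.588)
(-3.5, 6.062)

Answer: (0, 0)
(-9, 15.588)
(-3.5, 6.062)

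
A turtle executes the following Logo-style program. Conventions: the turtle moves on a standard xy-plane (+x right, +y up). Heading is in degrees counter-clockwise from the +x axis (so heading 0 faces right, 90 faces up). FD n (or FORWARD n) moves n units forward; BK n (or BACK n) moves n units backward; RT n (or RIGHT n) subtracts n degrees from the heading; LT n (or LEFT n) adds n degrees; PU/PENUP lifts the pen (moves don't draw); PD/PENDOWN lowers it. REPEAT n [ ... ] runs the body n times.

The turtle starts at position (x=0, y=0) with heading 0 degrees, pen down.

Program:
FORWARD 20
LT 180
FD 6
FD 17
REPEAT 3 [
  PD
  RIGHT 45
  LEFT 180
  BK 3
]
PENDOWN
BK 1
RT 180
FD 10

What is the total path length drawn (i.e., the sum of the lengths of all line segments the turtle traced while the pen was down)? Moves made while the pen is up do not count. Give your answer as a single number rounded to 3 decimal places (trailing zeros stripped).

Answer: 63

Derivation:
Executing turtle program step by step:
Start: pos=(0,0), heading=0, pen down
FD 20: (0,0) -> (20,0) [heading=0, draw]
LT 180: heading 0 -> 180
FD 6: (20,0) -> (14,0) [heading=180, draw]
FD 17: (14,0) -> (-3,0) [heading=180, draw]
REPEAT 3 [
  -- iteration 1/3 --
  PD: pen down
  RT 45: heading 180 -> 135
  LT 180: heading 135 -> 315
  BK 3: (-3,0) -> (-5.121,2.121) [heading=315, draw]
  -- iteration 2/3 --
  PD: pen down
  RT 45: heading 315 -> 270
  LT 180: heading 270 -> 90
  BK 3: (-5.121,2.121) -> (-5.121,-0.879) [heading=90, draw]
  -- iteration 3/3 --
  PD: pen down
  RT 45: heading 90 -> 45
  LT 180: heading 45 -> 225
  BK 3: (-5.121,-0.879) -> (-3,1.243) [heading=225, draw]
]
PD: pen down
BK 1: (-3,1.243) -> (-2.293,1.95) [heading=225, draw]
RT 180: heading 225 -> 45
FD 10: (-2.293,1.95) -> (4.778,9.021) [heading=45, draw]
Final: pos=(4.778,9.021), heading=45, 8 segment(s) drawn

Segment lengths:
  seg 1: (0,0) -> (20,0), length = 20
  seg 2: (20,0) -> (14,0), length = 6
  seg 3: (14,0) -> (-3,0), length = 17
  seg 4: (-3,0) -> (-5.121,2.121), length = 3
  seg 5: (-5.121,2.121) -> (-5.121,-0.879), length = 3
  seg 6: (-5.121,-0.879) -> (-3,1.243), length = 3
  seg 7: (-3,1.243) -> (-2.293,1.95), length = 1
  seg 8: (-2.293,1.95) -> (4.778,9.021), length = 10
Total = 63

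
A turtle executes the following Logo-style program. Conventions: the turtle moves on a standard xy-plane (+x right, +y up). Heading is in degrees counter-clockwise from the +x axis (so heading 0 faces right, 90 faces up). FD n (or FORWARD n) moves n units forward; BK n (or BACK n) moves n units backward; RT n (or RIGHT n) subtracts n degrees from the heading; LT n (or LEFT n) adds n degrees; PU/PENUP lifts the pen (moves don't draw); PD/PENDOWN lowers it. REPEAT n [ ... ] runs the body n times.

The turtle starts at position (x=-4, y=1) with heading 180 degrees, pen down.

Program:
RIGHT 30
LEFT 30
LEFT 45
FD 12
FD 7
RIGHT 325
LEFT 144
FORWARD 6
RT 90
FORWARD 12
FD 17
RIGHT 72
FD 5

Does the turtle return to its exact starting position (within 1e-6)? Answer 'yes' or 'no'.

Executing turtle program step by step:
Start: pos=(-4,1), heading=180, pen down
RT 30: heading 180 -> 150
LT 30: heading 150 -> 180
LT 45: heading 180 -> 225
FD 12: (-4,1) -> (-12.485,-7.485) [heading=225, draw]
FD 7: (-12.485,-7.485) -> (-17.435,-12.435) [heading=225, draw]
RT 325: heading 225 -> 260
LT 144: heading 260 -> 44
FD 6: (-17.435,-12.435) -> (-13.119,-8.267) [heading=44, draw]
RT 90: heading 44 -> 314
FD 12: (-13.119,-8.267) -> (-4.783,-16.899) [heading=314, draw]
FD 17: (-4.783,-16.899) -> (7.026,-29.128) [heading=314, draw]
RT 72: heading 314 -> 242
FD 5: (7.026,-29.128) -> (4.679,-33.543) [heading=242, draw]
Final: pos=(4.679,-33.543), heading=242, 6 segment(s) drawn

Start position: (-4, 1)
Final position: (4.679, -33.543)
Distance = 35.616; >= 1e-6 -> NOT closed

Answer: no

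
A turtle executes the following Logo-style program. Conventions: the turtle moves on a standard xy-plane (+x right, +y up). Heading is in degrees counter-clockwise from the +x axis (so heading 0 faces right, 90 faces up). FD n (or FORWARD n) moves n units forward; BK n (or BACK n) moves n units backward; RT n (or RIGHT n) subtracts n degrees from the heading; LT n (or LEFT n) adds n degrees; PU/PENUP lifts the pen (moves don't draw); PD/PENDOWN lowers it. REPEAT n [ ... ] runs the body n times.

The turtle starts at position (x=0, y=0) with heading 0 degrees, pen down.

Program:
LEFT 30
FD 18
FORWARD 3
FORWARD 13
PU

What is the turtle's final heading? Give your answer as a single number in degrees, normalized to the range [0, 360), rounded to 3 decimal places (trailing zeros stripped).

Executing turtle program step by step:
Start: pos=(0,0), heading=0, pen down
LT 30: heading 0 -> 30
FD 18: (0,0) -> (15.588,9) [heading=30, draw]
FD 3: (15.588,9) -> (18.187,10.5) [heading=30, draw]
FD 13: (18.187,10.5) -> (29.445,17) [heading=30, draw]
PU: pen up
Final: pos=(29.445,17), heading=30, 3 segment(s) drawn

Answer: 30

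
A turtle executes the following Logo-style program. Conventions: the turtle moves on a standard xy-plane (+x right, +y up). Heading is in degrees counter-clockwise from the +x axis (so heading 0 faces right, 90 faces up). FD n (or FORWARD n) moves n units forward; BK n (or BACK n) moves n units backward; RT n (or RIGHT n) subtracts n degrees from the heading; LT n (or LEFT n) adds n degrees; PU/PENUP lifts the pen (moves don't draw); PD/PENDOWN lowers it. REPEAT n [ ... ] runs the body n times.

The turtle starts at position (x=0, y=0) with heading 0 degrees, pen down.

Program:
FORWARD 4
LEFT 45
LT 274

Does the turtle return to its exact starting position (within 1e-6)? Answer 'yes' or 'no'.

Answer: no

Derivation:
Executing turtle program step by step:
Start: pos=(0,0), heading=0, pen down
FD 4: (0,0) -> (4,0) [heading=0, draw]
LT 45: heading 0 -> 45
LT 274: heading 45 -> 319
Final: pos=(4,0), heading=319, 1 segment(s) drawn

Start position: (0, 0)
Final position: (4, 0)
Distance = 4; >= 1e-6 -> NOT closed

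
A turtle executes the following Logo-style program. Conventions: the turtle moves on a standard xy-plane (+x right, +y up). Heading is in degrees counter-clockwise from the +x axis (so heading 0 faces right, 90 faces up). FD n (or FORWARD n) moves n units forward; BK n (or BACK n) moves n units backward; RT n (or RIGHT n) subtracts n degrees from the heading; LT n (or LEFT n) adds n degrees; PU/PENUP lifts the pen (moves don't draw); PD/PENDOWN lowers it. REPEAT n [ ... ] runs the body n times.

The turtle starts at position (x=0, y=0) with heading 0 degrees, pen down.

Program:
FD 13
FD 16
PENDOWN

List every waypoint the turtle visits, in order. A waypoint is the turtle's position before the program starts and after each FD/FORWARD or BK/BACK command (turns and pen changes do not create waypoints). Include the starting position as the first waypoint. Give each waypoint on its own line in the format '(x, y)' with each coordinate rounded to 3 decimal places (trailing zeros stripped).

Executing turtle program step by step:
Start: pos=(0,0), heading=0, pen down
FD 13: (0,0) -> (13,0) [heading=0, draw]
FD 16: (13,0) -> (29,0) [heading=0, draw]
PD: pen down
Final: pos=(29,0), heading=0, 2 segment(s) drawn
Waypoints (3 total):
(0, 0)
(13, 0)
(29, 0)

Answer: (0, 0)
(13, 0)
(29, 0)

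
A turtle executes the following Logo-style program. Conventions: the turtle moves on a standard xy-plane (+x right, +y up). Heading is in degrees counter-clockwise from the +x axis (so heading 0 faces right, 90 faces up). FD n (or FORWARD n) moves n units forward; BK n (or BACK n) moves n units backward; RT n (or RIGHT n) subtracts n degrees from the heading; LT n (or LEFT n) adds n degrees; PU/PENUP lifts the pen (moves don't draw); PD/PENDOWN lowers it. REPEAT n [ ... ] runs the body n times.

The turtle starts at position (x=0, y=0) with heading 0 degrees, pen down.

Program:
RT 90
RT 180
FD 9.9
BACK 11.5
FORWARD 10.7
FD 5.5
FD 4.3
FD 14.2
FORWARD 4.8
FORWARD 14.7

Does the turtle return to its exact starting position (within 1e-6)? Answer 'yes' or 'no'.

Answer: no

Derivation:
Executing turtle program step by step:
Start: pos=(0,0), heading=0, pen down
RT 90: heading 0 -> 270
RT 180: heading 270 -> 90
FD 9.9: (0,0) -> (0,9.9) [heading=90, draw]
BK 11.5: (0,9.9) -> (0,-1.6) [heading=90, draw]
FD 10.7: (0,-1.6) -> (0,9.1) [heading=90, draw]
FD 5.5: (0,9.1) -> (0,14.6) [heading=90, draw]
FD 4.3: (0,14.6) -> (0,18.9) [heading=90, draw]
FD 14.2: (0,18.9) -> (0,33.1) [heading=90, draw]
FD 4.8: (0,33.1) -> (0,37.9) [heading=90, draw]
FD 14.7: (0,37.9) -> (0,52.6) [heading=90, draw]
Final: pos=(0,52.6), heading=90, 8 segment(s) drawn

Start position: (0, 0)
Final position: (0, 52.6)
Distance = 52.6; >= 1e-6 -> NOT closed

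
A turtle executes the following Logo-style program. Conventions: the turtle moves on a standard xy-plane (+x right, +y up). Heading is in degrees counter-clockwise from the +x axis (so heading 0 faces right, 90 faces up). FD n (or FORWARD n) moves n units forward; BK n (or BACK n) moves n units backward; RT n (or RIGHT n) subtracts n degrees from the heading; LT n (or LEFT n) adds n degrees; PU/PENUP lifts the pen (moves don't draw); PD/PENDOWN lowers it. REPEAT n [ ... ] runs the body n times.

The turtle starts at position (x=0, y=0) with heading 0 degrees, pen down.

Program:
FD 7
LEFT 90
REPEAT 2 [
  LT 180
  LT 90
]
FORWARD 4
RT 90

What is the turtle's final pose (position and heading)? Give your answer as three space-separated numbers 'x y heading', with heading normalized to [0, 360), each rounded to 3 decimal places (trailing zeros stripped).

Answer: 7 -4 180

Derivation:
Executing turtle program step by step:
Start: pos=(0,0), heading=0, pen down
FD 7: (0,0) -> (7,0) [heading=0, draw]
LT 90: heading 0 -> 90
REPEAT 2 [
  -- iteration 1/2 --
  LT 180: heading 90 -> 270
  LT 90: heading 270 -> 0
  -- iteration 2/2 --
  LT 180: heading 0 -> 180
  LT 90: heading 180 -> 270
]
FD 4: (7,0) -> (7,-4) [heading=270, draw]
RT 90: heading 270 -> 180
Final: pos=(7,-4), heading=180, 2 segment(s) drawn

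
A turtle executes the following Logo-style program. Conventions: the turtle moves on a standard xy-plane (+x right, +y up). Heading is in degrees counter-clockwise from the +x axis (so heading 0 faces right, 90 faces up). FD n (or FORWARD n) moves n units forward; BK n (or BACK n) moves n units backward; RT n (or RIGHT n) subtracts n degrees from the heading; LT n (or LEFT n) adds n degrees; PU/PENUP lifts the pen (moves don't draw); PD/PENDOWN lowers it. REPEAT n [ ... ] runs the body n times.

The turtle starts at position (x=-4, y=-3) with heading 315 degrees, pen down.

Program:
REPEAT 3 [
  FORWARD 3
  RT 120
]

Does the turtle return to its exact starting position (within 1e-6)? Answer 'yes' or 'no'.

Executing turtle program step by step:
Start: pos=(-4,-3), heading=315, pen down
REPEAT 3 [
  -- iteration 1/3 --
  FD 3: (-4,-3) -> (-1.879,-5.121) [heading=315, draw]
  RT 120: heading 315 -> 195
  -- iteration 2/3 --
  FD 3: (-1.879,-5.121) -> (-4.776,-5.898) [heading=195, draw]
  RT 120: heading 195 -> 75
  -- iteration 3/3 --
  FD 3: (-4.776,-5.898) -> (-4,-3) [heading=75, draw]
  RT 120: heading 75 -> 315
]
Final: pos=(-4,-3), heading=315, 3 segment(s) drawn

Start position: (-4, -3)
Final position: (-4, -3)
Distance = 0; < 1e-6 -> CLOSED

Answer: yes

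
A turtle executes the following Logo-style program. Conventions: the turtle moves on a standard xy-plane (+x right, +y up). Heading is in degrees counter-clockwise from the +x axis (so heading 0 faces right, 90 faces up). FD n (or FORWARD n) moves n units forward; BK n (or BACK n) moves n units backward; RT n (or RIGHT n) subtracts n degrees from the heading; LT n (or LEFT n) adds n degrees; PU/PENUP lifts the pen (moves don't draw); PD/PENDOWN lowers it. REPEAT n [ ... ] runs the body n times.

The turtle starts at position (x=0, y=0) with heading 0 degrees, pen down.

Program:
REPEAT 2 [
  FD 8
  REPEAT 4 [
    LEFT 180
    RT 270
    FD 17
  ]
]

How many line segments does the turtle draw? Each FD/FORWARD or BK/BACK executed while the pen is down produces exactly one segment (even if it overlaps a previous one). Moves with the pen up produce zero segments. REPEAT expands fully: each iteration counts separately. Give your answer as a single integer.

Executing turtle program step by step:
Start: pos=(0,0), heading=0, pen down
REPEAT 2 [
  -- iteration 1/2 --
  FD 8: (0,0) -> (8,0) [heading=0, draw]
  REPEAT 4 [
    -- iteration 1/4 --
    LT 180: heading 0 -> 180
    RT 270: heading 180 -> 270
    FD 17: (8,0) -> (8,-17) [heading=270, draw]
    -- iteration 2/4 --
    LT 180: heading 270 -> 90
    RT 270: heading 90 -> 180
    FD 17: (8,-17) -> (-9,-17) [heading=180, draw]
    -- iteration 3/4 --
    LT 180: heading 180 -> 0
    RT 270: heading 0 -> 90
    FD 17: (-9,-17) -> (-9,0) [heading=90, draw]
    -- iteration 4/4 --
    LT 180: heading 90 -> 270
    RT 270: heading 270 -> 0
    FD 17: (-9,0) -> (8,0) [heading=0, draw]
  ]
  -- iteration 2/2 --
  FD 8: (8,0) -> (16,0) [heading=0, draw]
  REPEAT 4 [
    -- iteration 1/4 --
    LT 180: heading 0 -> 180
    RT 270: heading 180 -> 270
    FD 17: (16,0) -> (16,-17) [heading=270, draw]
    -- iteration 2/4 --
    LT 180: heading 270 -> 90
    RT 270: heading 90 -> 180
    FD 17: (16,-17) -> (-1,-17) [heading=180, draw]
    -- iteration 3/4 --
    LT 180: heading 180 -> 0
    RT 270: heading 0 -> 90
    FD 17: (-1,-17) -> (-1,0) [heading=90, draw]
    -- iteration 4/4 --
    LT 180: heading 90 -> 270
    RT 270: heading 270 -> 0
    FD 17: (-1,0) -> (16,0) [heading=0, draw]
  ]
]
Final: pos=(16,0), heading=0, 10 segment(s) drawn
Segments drawn: 10

Answer: 10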